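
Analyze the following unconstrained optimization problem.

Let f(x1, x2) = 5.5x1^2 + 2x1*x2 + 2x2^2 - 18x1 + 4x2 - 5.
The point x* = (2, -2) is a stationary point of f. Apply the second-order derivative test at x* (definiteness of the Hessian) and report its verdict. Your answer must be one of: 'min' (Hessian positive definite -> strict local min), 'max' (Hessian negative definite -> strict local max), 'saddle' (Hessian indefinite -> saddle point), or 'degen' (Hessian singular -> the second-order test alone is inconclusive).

Compute the Hessian H = grad^2 f:
  H = [[11, 2], [2, 4]]
Verify stationarity: grad f(x*) = H x* + g = (0, 0).
Eigenvalues of H: 3.4689, 11.5311.
Both eigenvalues > 0, so H is positive definite -> x* is a strict local min.

min


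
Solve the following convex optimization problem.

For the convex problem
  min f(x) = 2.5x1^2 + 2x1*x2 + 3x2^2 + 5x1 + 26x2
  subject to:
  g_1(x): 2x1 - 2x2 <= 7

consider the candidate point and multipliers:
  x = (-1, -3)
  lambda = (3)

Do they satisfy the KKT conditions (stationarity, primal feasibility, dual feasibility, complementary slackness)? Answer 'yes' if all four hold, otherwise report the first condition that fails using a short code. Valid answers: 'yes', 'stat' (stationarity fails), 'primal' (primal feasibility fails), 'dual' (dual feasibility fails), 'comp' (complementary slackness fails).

Gradient of f: grad f(x) = Q x + c = (-6, 6)
Constraint values g_i(x) = a_i^T x - b_i:
  g_1((-1, -3)) = -3
Stationarity residual: grad f(x) + sum_i lambda_i a_i = (0, 0)
  -> stationarity OK
Primal feasibility (all g_i <= 0): OK
Dual feasibility (all lambda_i >= 0): OK
Complementary slackness (lambda_i * g_i(x) = 0 for all i): FAILS

Verdict: the first failing condition is complementary_slackness -> comp.

comp


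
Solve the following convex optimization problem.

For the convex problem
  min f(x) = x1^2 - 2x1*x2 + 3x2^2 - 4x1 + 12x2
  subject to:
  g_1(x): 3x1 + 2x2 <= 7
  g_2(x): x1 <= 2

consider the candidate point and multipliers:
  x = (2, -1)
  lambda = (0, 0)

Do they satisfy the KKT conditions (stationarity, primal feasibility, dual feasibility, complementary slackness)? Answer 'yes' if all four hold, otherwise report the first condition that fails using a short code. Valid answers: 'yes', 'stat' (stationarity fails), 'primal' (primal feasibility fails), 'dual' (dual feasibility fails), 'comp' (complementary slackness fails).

Gradient of f: grad f(x) = Q x + c = (2, 2)
Constraint values g_i(x) = a_i^T x - b_i:
  g_1((2, -1)) = -3
  g_2((2, -1)) = 0
Stationarity residual: grad f(x) + sum_i lambda_i a_i = (2, 2)
  -> stationarity FAILS
Primal feasibility (all g_i <= 0): OK
Dual feasibility (all lambda_i >= 0): OK
Complementary slackness (lambda_i * g_i(x) = 0 for all i): OK

Verdict: the first failing condition is stationarity -> stat.

stat


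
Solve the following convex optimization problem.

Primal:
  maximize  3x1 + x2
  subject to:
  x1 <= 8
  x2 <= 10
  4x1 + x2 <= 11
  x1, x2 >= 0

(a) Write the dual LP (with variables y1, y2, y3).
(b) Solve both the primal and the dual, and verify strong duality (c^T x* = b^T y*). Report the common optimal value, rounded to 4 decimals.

The standard primal-dual pair for 'max c^T x s.t. A x <= b, x >= 0' is:
  Dual:  min b^T y  s.t.  A^T y >= c,  y >= 0.

So the dual LP is:
  minimize  8y1 + 10y2 + 11y3
  subject to:
    y1 + 4y3 >= 3
    y2 + y3 >= 1
    y1, y2, y3 >= 0

Solving the primal: x* = (0.25, 10).
  primal value c^T x* = 10.75.
Solving the dual: y* = (0, 0.25, 0.75).
  dual value b^T y* = 10.75.
Strong duality: c^T x* = b^T y*. Confirmed.

10.75


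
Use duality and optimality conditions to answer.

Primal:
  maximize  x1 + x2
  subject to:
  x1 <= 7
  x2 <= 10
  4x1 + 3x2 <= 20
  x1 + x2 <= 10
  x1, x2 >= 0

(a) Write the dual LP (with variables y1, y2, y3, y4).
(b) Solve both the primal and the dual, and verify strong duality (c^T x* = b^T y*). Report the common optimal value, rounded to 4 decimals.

The standard primal-dual pair for 'max c^T x s.t. A x <= b, x >= 0' is:
  Dual:  min b^T y  s.t.  A^T y >= c,  y >= 0.

So the dual LP is:
  minimize  7y1 + 10y2 + 20y3 + 10y4
  subject to:
    y1 + 4y3 + y4 >= 1
    y2 + 3y3 + y4 >= 1
    y1, y2, y3, y4 >= 0

Solving the primal: x* = (0, 6.6667).
  primal value c^T x* = 6.6667.
Solving the dual: y* = (0, 0, 0.3333, 0).
  dual value b^T y* = 6.6667.
Strong duality: c^T x* = b^T y*. Confirmed.

6.6667


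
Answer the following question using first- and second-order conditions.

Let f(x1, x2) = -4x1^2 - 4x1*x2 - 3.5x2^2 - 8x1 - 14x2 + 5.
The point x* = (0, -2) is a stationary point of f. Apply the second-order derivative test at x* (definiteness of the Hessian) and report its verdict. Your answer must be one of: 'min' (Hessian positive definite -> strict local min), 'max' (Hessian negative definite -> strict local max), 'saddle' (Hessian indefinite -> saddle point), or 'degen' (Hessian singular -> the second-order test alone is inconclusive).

Compute the Hessian H = grad^2 f:
  H = [[-8, -4], [-4, -7]]
Verify stationarity: grad f(x*) = H x* + g = (0, 0).
Eigenvalues of H: -11.5311, -3.4689.
Both eigenvalues < 0, so H is negative definite -> x* is a strict local max.

max


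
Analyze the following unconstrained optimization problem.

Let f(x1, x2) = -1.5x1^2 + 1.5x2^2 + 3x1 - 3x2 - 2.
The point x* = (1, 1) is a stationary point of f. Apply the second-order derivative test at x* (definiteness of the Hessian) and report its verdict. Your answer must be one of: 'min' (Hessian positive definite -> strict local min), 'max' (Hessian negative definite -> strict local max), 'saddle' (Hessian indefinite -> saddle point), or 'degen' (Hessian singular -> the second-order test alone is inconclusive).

Compute the Hessian H = grad^2 f:
  H = [[-3, 0], [0, 3]]
Verify stationarity: grad f(x*) = H x* + g = (0, 0).
Eigenvalues of H: -3, 3.
Eigenvalues have mixed signs, so H is indefinite -> x* is a saddle point.

saddle


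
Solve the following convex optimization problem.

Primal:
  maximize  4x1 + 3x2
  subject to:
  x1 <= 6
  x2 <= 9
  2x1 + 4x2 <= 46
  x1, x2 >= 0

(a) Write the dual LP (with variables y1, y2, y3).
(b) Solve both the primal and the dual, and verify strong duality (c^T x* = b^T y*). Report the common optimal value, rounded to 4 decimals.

The standard primal-dual pair for 'max c^T x s.t. A x <= b, x >= 0' is:
  Dual:  min b^T y  s.t.  A^T y >= c,  y >= 0.

So the dual LP is:
  minimize  6y1 + 9y2 + 46y3
  subject to:
    y1 + 2y3 >= 4
    y2 + 4y3 >= 3
    y1, y2, y3 >= 0

Solving the primal: x* = (6, 8.5).
  primal value c^T x* = 49.5.
Solving the dual: y* = (2.5, 0, 0.75).
  dual value b^T y* = 49.5.
Strong duality: c^T x* = b^T y*. Confirmed.

49.5


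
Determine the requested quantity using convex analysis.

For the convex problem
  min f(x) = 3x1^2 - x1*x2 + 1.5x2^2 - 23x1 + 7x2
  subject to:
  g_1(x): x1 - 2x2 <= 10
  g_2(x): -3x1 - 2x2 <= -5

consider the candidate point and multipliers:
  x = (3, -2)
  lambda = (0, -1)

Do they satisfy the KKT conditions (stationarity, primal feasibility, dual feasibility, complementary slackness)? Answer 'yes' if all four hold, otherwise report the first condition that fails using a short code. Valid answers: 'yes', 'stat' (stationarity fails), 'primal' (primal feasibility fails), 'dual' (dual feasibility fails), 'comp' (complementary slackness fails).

Gradient of f: grad f(x) = Q x + c = (-3, -2)
Constraint values g_i(x) = a_i^T x - b_i:
  g_1((3, -2)) = -3
  g_2((3, -2)) = 0
Stationarity residual: grad f(x) + sum_i lambda_i a_i = (0, 0)
  -> stationarity OK
Primal feasibility (all g_i <= 0): OK
Dual feasibility (all lambda_i >= 0): FAILS
Complementary slackness (lambda_i * g_i(x) = 0 for all i): OK

Verdict: the first failing condition is dual_feasibility -> dual.

dual


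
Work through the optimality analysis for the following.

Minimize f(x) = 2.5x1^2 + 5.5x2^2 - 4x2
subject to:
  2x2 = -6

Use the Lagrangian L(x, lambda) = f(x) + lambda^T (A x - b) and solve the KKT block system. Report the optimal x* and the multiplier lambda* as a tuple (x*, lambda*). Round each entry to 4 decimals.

Form the Lagrangian:
  L(x, lambda) = (1/2) x^T Q x + c^T x + lambda^T (A x - b)
Stationarity (grad_x L = 0): Q x + c + A^T lambda = 0.
Primal feasibility: A x = b.

This gives the KKT block system:
  [ Q   A^T ] [ x     ]   [-c ]
  [ A    0  ] [ lambda ] = [ b ]

Solving the linear system:
  x*      = (0, -3)
  lambda* = (18.5)
  f(x*)   = 61.5

x* = (0, -3), lambda* = (18.5)


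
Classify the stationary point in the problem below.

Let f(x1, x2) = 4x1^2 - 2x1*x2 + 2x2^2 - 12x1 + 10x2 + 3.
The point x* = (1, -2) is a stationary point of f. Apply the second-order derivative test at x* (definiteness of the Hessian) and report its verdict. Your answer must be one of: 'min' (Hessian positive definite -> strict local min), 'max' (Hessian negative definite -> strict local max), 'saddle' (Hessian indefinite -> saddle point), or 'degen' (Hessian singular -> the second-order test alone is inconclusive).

Compute the Hessian H = grad^2 f:
  H = [[8, -2], [-2, 4]]
Verify stationarity: grad f(x*) = H x* + g = (0, 0).
Eigenvalues of H: 3.1716, 8.8284.
Both eigenvalues > 0, so H is positive definite -> x* is a strict local min.

min


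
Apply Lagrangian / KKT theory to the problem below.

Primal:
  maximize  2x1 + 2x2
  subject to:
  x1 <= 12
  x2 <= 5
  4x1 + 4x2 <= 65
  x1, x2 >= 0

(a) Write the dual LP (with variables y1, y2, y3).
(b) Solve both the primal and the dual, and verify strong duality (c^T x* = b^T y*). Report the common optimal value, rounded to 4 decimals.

The standard primal-dual pair for 'max c^T x s.t. A x <= b, x >= 0' is:
  Dual:  min b^T y  s.t.  A^T y >= c,  y >= 0.

So the dual LP is:
  minimize  12y1 + 5y2 + 65y3
  subject to:
    y1 + 4y3 >= 2
    y2 + 4y3 >= 2
    y1, y2, y3 >= 0

Solving the primal: x* = (11.25, 5).
  primal value c^T x* = 32.5.
Solving the dual: y* = (0, 0, 0.5).
  dual value b^T y* = 32.5.
Strong duality: c^T x* = b^T y*. Confirmed.

32.5


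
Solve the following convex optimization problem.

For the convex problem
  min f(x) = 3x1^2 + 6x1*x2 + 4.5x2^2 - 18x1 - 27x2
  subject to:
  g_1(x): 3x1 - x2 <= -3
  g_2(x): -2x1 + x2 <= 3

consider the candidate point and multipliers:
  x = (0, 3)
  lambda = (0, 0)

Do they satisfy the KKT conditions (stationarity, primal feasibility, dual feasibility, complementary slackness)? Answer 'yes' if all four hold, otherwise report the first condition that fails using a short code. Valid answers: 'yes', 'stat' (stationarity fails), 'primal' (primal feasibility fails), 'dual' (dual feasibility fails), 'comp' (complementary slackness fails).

Gradient of f: grad f(x) = Q x + c = (0, 0)
Constraint values g_i(x) = a_i^T x - b_i:
  g_1((0, 3)) = 0
  g_2((0, 3)) = 0
Stationarity residual: grad f(x) + sum_i lambda_i a_i = (0, 0)
  -> stationarity OK
Primal feasibility (all g_i <= 0): OK
Dual feasibility (all lambda_i >= 0): OK
Complementary slackness (lambda_i * g_i(x) = 0 for all i): OK

Verdict: yes, KKT holds.

yes


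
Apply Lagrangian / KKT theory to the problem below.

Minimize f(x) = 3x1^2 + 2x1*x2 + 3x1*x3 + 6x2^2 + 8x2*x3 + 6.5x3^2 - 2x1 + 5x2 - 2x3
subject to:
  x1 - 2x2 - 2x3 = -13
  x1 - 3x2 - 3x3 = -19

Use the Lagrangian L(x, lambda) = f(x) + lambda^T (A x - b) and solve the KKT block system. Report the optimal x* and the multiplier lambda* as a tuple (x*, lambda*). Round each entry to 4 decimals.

Form the Lagrangian:
  L(x, lambda) = (1/2) x^T Q x + c^T x + lambda^T (A x - b)
Stationarity (grad_x L = 0): Q x + c + A^T lambda = 0.
Primal feasibility: A x = b.

This gives the KKT block system:
  [ Q   A^T ] [ x     ]   [-c ]
  [ A    0  ] [ lambda ] = [ b ]

Solving the linear system:
  x*      = (-1, 2.4444, 3.5556)
  lambda* = (-83.4444, 75.8889)
  f(x*)   = 182.1111

x* = (-1, 2.4444, 3.5556), lambda* = (-83.4444, 75.8889)


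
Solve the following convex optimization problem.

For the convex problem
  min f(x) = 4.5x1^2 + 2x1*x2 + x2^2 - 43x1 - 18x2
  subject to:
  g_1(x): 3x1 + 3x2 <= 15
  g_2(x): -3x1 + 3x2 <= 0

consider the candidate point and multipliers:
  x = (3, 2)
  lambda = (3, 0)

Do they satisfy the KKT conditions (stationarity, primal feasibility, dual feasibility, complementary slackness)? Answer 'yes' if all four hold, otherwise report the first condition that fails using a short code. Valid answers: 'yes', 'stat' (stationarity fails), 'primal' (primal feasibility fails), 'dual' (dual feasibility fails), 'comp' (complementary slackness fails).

Gradient of f: grad f(x) = Q x + c = (-12, -8)
Constraint values g_i(x) = a_i^T x - b_i:
  g_1((3, 2)) = 0
  g_2((3, 2)) = -3
Stationarity residual: grad f(x) + sum_i lambda_i a_i = (-3, 1)
  -> stationarity FAILS
Primal feasibility (all g_i <= 0): OK
Dual feasibility (all lambda_i >= 0): OK
Complementary slackness (lambda_i * g_i(x) = 0 for all i): OK

Verdict: the first failing condition is stationarity -> stat.

stat


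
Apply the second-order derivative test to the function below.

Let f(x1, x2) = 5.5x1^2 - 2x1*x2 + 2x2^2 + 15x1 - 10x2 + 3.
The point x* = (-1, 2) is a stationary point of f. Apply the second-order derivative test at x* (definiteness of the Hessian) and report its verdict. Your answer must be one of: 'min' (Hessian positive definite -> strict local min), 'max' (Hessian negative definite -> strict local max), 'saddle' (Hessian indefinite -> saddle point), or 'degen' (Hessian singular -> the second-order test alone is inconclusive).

Compute the Hessian H = grad^2 f:
  H = [[11, -2], [-2, 4]]
Verify stationarity: grad f(x*) = H x* + g = (0, 0).
Eigenvalues of H: 3.4689, 11.5311.
Both eigenvalues > 0, so H is positive definite -> x* is a strict local min.

min


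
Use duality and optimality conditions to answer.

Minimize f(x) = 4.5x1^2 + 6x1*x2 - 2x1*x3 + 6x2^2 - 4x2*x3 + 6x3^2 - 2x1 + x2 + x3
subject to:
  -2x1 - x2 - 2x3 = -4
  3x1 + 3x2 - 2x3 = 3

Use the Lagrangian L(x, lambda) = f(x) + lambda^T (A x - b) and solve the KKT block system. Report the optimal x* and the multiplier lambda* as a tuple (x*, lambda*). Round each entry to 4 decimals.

Form the Lagrangian:
  L(x, lambda) = (1/2) x^T Q x + c^T x + lambda^T (A x - b)
Stationarity (grad_x L = 0): Q x + c + A^T lambda = 0.
Primal feasibility: A x = b.

This gives the KKT block system:
  [ Q   A^T ] [ x     ]   [-c ]
  [ A    0  ] [ lambda ] = [ b ]

Solving the linear system:
  x*      = (1.5128, -0.141, 0.5577)
  lambda* = (3.5, -0.8846)
  f(x*)   = 7.0224

x* = (1.5128, -0.141, 0.5577), lambda* = (3.5, -0.8846)


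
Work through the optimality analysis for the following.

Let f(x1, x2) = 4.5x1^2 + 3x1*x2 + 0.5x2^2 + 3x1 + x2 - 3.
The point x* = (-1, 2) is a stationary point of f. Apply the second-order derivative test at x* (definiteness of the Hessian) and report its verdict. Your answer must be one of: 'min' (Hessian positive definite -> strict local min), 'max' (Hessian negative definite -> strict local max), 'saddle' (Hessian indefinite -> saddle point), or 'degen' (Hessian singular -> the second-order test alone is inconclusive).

Compute the Hessian H = grad^2 f:
  H = [[9, 3], [3, 1]]
Verify stationarity: grad f(x*) = H x* + g = (0, 0).
Eigenvalues of H: 0, 10.
H has a zero eigenvalue (singular; positive semidefinite but not definite), so H is neither positive definite, negative definite, nor indefinite. The second-order test alone is inconclusive -> degen.
(Indeed, f is constant along the null direction of H through x*, so x* is not a strict local extremum.)

degen


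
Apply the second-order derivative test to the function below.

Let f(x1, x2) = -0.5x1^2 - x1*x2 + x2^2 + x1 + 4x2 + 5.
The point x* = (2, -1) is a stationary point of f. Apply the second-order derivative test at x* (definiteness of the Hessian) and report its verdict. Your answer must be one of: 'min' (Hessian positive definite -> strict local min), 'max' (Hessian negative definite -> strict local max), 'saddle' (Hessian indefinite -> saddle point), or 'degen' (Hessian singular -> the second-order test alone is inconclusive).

Compute the Hessian H = grad^2 f:
  H = [[-1, -1], [-1, 2]]
Verify stationarity: grad f(x*) = H x* + g = (0, 0).
Eigenvalues of H: -1.3028, 2.3028.
Eigenvalues have mixed signs, so H is indefinite -> x* is a saddle point.

saddle


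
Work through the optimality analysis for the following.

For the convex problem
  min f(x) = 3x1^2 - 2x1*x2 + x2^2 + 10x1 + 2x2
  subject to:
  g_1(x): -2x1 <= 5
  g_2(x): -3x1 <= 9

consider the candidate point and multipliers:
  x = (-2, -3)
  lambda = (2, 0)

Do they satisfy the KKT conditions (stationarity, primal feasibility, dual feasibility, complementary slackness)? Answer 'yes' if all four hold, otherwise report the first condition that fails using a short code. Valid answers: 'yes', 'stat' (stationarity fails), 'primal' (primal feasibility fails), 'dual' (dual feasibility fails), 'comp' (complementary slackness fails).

Gradient of f: grad f(x) = Q x + c = (4, 0)
Constraint values g_i(x) = a_i^T x - b_i:
  g_1((-2, -3)) = -1
  g_2((-2, -3)) = -3
Stationarity residual: grad f(x) + sum_i lambda_i a_i = (0, 0)
  -> stationarity OK
Primal feasibility (all g_i <= 0): OK
Dual feasibility (all lambda_i >= 0): OK
Complementary slackness (lambda_i * g_i(x) = 0 for all i): FAILS

Verdict: the first failing condition is complementary_slackness -> comp.

comp


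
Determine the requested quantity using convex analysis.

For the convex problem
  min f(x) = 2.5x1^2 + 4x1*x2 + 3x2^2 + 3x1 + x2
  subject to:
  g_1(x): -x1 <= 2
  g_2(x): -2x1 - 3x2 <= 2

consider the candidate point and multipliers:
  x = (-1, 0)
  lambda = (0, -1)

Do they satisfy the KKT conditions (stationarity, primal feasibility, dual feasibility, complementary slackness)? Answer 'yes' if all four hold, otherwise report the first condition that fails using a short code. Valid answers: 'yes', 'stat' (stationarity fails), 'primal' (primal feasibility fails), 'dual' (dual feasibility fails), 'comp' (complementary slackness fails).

Gradient of f: grad f(x) = Q x + c = (-2, -3)
Constraint values g_i(x) = a_i^T x - b_i:
  g_1((-1, 0)) = -1
  g_2((-1, 0)) = 0
Stationarity residual: grad f(x) + sum_i lambda_i a_i = (0, 0)
  -> stationarity OK
Primal feasibility (all g_i <= 0): OK
Dual feasibility (all lambda_i >= 0): FAILS
Complementary slackness (lambda_i * g_i(x) = 0 for all i): OK

Verdict: the first failing condition is dual_feasibility -> dual.

dual


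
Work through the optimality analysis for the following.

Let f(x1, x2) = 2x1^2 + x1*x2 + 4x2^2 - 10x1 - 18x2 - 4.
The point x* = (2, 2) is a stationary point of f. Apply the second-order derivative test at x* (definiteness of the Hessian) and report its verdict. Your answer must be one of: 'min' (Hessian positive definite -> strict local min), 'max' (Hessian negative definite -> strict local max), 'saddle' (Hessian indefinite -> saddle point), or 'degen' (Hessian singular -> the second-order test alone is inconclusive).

Compute the Hessian H = grad^2 f:
  H = [[4, 1], [1, 8]]
Verify stationarity: grad f(x*) = H x* + g = (0, 0).
Eigenvalues of H: 3.7639, 8.2361.
Both eigenvalues > 0, so H is positive definite -> x* is a strict local min.

min


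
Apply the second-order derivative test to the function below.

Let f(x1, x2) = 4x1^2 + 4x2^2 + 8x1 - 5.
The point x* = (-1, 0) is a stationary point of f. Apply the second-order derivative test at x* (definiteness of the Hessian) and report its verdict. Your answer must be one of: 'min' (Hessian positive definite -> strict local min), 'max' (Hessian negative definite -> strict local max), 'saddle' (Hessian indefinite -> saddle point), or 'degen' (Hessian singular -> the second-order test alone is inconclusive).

Compute the Hessian H = grad^2 f:
  H = [[8, 0], [0, 8]]
Verify stationarity: grad f(x*) = H x* + g = (0, 0).
Eigenvalues of H: 8, 8.
Both eigenvalues > 0, so H is positive definite -> x* is a strict local min.

min


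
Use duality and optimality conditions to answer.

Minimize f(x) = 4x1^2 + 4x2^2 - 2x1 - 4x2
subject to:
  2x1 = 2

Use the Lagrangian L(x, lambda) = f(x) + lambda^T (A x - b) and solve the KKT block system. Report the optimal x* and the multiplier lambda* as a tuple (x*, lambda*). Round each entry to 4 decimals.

Form the Lagrangian:
  L(x, lambda) = (1/2) x^T Q x + c^T x + lambda^T (A x - b)
Stationarity (grad_x L = 0): Q x + c + A^T lambda = 0.
Primal feasibility: A x = b.

This gives the KKT block system:
  [ Q   A^T ] [ x     ]   [-c ]
  [ A    0  ] [ lambda ] = [ b ]

Solving the linear system:
  x*      = (1, 0.5)
  lambda* = (-3)
  f(x*)   = 1

x* = (1, 0.5), lambda* = (-3)


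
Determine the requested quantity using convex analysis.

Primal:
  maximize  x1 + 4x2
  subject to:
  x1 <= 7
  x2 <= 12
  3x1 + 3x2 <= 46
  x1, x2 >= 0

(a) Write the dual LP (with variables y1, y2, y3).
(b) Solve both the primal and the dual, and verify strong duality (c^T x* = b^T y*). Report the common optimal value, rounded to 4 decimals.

The standard primal-dual pair for 'max c^T x s.t. A x <= b, x >= 0' is:
  Dual:  min b^T y  s.t.  A^T y >= c,  y >= 0.

So the dual LP is:
  minimize  7y1 + 12y2 + 46y3
  subject to:
    y1 + 3y3 >= 1
    y2 + 3y3 >= 4
    y1, y2, y3 >= 0

Solving the primal: x* = (3.3333, 12).
  primal value c^T x* = 51.3333.
Solving the dual: y* = (0, 3, 0.3333).
  dual value b^T y* = 51.3333.
Strong duality: c^T x* = b^T y*. Confirmed.

51.3333


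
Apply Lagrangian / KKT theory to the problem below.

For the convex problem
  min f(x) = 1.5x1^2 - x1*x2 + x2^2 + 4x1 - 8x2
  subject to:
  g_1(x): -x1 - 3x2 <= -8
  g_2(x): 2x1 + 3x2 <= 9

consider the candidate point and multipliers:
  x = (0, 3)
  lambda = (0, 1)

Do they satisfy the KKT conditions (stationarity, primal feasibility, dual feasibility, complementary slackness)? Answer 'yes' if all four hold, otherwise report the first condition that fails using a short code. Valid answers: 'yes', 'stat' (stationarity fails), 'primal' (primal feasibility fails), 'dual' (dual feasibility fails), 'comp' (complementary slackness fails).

Gradient of f: grad f(x) = Q x + c = (1, -2)
Constraint values g_i(x) = a_i^T x - b_i:
  g_1((0, 3)) = -1
  g_2((0, 3)) = 0
Stationarity residual: grad f(x) + sum_i lambda_i a_i = (3, 1)
  -> stationarity FAILS
Primal feasibility (all g_i <= 0): OK
Dual feasibility (all lambda_i >= 0): OK
Complementary slackness (lambda_i * g_i(x) = 0 for all i): OK

Verdict: the first failing condition is stationarity -> stat.

stat


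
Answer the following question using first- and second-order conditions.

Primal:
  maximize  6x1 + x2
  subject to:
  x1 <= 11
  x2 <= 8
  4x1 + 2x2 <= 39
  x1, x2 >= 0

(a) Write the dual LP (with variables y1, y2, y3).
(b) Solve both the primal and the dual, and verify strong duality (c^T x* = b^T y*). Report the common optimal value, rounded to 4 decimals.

The standard primal-dual pair for 'max c^T x s.t. A x <= b, x >= 0' is:
  Dual:  min b^T y  s.t.  A^T y >= c,  y >= 0.

So the dual LP is:
  minimize  11y1 + 8y2 + 39y3
  subject to:
    y1 + 4y3 >= 6
    y2 + 2y3 >= 1
    y1, y2, y3 >= 0

Solving the primal: x* = (9.75, 0).
  primal value c^T x* = 58.5.
Solving the dual: y* = (0, 0, 1.5).
  dual value b^T y* = 58.5.
Strong duality: c^T x* = b^T y*. Confirmed.

58.5


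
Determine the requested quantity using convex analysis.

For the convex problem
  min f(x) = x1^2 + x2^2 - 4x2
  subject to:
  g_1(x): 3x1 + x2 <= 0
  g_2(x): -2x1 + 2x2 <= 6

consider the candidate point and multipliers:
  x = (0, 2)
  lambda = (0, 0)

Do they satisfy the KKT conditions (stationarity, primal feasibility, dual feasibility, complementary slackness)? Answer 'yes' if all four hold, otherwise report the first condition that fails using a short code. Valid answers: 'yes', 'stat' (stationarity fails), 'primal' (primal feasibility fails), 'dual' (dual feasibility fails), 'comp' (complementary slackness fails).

Gradient of f: grad f(x) = Q x + c = (0, 0)
Constraint values g_i(x) = a_i^T x - b_i:
  g_1((0, 2)) = 2
  g_2((0, 2)) = -2
Stationarity residual: grad f(x) + sum_i lambda_i a_i = (0, 0)
  -> stationarity OK
Primal feasibility (all g_i <= 0): FAILS
Dual feasibility (all lambda_i >= 0): OK
Complementary slackness (lambda_i * g_i(x) = 0 for all i): OK

Verdict: the first failing condition is primal_feasibility -> primal.

primal


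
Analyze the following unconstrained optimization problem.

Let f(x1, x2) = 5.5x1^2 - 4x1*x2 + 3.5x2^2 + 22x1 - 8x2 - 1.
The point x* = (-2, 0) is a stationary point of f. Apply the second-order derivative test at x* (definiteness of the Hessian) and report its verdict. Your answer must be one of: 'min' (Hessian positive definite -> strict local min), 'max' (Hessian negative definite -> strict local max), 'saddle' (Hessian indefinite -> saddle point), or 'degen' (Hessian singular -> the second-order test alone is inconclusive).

Compute the Hessian H = grad^2 f:
  H = [[11, -4], [-4, 7]]
Verify stationarity: grad f(x*) = H x* + g = (0, 0).
Eigenvalues of H: 4.5279, 13.4721.
Both eigenvalues > 0, so H is positive definite -> x* is a strict local min.

min


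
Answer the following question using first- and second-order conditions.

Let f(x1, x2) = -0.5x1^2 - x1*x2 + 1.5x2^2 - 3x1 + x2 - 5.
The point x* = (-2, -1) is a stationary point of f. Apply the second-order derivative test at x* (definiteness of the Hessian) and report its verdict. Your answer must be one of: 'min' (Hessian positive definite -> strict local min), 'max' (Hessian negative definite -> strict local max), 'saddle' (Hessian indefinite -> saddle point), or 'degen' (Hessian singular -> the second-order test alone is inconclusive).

Compute the Hessian H = grad^2 f:
  H = [[-1, -1], [-1, 3]]
Verify stationarity: grad f(x*) = H x* + g = (0, 0).
Eigenvalues of H: -1.2361, 3.2361.
Eigenvalues have mixed signs, so H is indefinite -> x* is a saddle point.

saddle


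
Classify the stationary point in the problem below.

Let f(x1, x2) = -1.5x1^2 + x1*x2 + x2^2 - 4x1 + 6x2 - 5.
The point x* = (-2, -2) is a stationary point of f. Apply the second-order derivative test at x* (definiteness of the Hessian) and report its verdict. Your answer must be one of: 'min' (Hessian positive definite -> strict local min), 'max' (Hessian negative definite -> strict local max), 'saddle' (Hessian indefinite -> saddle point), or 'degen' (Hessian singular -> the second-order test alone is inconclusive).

Compute the Hessian H = grad^2 f:
  H = [[-3, 1], [1, 2]]
Verify stationarity: grad f(x*) = H x* + g = (0, 0).
Eigenvalues of H: -3.1926, 2.1926.
Eigenvalues have mixed signs, so H is indefinite -> x* is a saddle point.

saddle


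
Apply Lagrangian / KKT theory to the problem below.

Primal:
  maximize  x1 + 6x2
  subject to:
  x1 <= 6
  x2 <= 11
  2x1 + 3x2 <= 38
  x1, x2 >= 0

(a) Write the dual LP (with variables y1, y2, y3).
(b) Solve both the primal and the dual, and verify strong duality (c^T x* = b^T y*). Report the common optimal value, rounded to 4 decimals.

The standard primal-dual pair for 'max c^T x s.t. A x <= b, x >= 0' is:
  Dual:  min b^T y  s.t.  A^T y >= c,  y >= 0.

So the dual LP is:
  minimize  6y1 + 11y2 + 38y3
  subject to:
    y1 + 2y3 >= 1
    y2 + 3y3 >= 6
    y1, y2, y3 >= 0

Solving the primal: x* = (2.5, 11).
  primal value c^T x* = 68.5.
Solving the dual: y* = (0, 4.5, 0.5).
  dual value b^T y* = 68.5.
Strong duality: c^T x* = b^T y*. Confirmed.

68.5


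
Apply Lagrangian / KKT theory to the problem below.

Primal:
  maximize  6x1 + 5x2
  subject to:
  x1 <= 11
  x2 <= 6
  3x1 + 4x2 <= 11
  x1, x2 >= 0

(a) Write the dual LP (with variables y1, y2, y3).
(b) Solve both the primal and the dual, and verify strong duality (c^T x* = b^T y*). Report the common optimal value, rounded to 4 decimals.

The standard primal-dual pair for 'max c^T x s.t. A x <= b, x >= 0' is:
  Dual:  min b^T y  s.t.  A^T y >= c,  y >= 0.

So the dual LP is:
  minimize  11y1 + 6y2 + 11y3
  subject to:
    y1 + 3y3 >= 6
    y2 + 4y3 >= 5
    y1, y2, y3 >= 0

Solving the primal: x* = (3.6667, 0).
  primal value c^T x* = 22.
Solving the dual: y* = (0, 0, 2).
  dual value b^T y* = 22.
Strong duality: c^T x* = b^T y*. Confirmed.

22


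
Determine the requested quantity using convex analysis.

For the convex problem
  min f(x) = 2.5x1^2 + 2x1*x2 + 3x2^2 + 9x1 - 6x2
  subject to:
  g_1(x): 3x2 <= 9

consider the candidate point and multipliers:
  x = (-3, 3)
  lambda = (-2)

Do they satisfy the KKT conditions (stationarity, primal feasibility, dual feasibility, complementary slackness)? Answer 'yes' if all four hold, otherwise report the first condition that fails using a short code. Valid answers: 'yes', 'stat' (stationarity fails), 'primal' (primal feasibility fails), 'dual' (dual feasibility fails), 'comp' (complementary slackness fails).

Gradient of f: grad f(x) = Q x + c = (0, 6)
Constraint values g_i(x) = a_i^T x - b_i:
  g_1((-3, 3)) = 0
Stationarity residual: grad f(x) + sum_i lambda_i a_i = (0, 0)
  -> stationarity OK
Primal feasibility (all g_i <= 0): OK
Dual feasibility (all lambda_i >= 0): FAILS
Complementary slackness (lambda_i * g_i(x) = 0 for all i): OK

Verdict: the first failing condition is dual_feasibility -> dual.

dual


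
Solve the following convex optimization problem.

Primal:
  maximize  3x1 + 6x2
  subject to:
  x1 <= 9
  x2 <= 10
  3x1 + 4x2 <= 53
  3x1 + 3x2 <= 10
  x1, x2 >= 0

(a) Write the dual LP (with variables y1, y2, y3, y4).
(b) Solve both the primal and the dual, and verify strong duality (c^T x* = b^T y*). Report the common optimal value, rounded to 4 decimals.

The standard primal-dual pair for 'max c^T x s.t. A x <= b, x >= 0' is:
  Dual:  min b^T y  s.t.  A^T y >= c,  y >= 0.

So the dual LP is:
  minimize  9y1 + 10y2 + 53y3 + 10y4
  subject to:
    y1 + 3y3 + 3y4 >= 3
    y2 + 4y3 + 3y4 >= 6
    y1, y2, y3, y4 >= 0

Solving the primal: x* = (0, 3.3333).
  primal value c^T x* = 20.
Solving the dual: y* = (0, 0, 0, 2).
  dual value b^T y* = 20.
Strong duality: c^T x* = b^T y*. Confirmed.

20


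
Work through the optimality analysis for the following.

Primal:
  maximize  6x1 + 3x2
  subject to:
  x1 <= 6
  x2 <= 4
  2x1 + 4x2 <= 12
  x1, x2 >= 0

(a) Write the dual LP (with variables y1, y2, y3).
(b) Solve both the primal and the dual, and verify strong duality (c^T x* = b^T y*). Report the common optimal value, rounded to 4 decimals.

The standard primal-dual pair for 'max c^T x s.t. A x <= b, x >= 0' is:
  Dual:  min b^T y  s.t.  A^T y >= c,  y >= 0.

So the dual LP is:
  minimize  6y1 + 4y2 + 12y3
  subject to:
    y1 + 2y3 >= 6
    y2 + 4y3 >= 3
    y1, y2, y3 >= 0

Solving the primal: x* = (6, 0).
  primal value c^T x* = 36.
Solving the dual: y* = (4.5, 0, 0.75).
  dual value b^T y* = 36.
Strong duality: c^T x* = b^T y*. Confirmed.

36


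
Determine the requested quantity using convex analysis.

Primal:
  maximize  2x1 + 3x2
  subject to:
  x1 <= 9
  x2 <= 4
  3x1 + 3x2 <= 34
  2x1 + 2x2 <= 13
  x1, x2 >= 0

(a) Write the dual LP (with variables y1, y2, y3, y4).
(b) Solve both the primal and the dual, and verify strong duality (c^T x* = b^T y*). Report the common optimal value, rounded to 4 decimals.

The standard primal-dual pair for 'max c^T x s.t. A x <= b, x >= 0' is:
  Dual:  min b^T y  s.t.  A^T y >= c,  y >= 0.

So the dual LP is:
  minimize  9y1 + 4y2 + 34y3 + 13y4
  subject to:
    y1 + 3y3 + 2y4 >= 2
    y2 + 3y3 + 2y4 >= 3
    y1, y2, y3, y4 >= 0

Solving the primal: x* = (2.5, 4).
  primal value c^T x* = 17.
Solving the dual: y* = (0, 1, 0, 1).
  dual value b^T y* = 17.
Strong duality: c^T x* = b^T y*. Confirmed.

17


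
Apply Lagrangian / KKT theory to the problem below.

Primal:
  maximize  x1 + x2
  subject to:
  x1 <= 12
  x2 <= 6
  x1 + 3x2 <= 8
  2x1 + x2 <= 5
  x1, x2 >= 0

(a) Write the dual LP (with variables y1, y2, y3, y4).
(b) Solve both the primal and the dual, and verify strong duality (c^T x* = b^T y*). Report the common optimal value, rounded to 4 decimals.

The standard primal-dual pair for 'max c^T x s.t. A x <= b, x >= 0' is:
  Dual:  min b^T y  s.t.  A^T y >= c,  y >= 0.

So the dual LP is:
  minimize  12y1 + 6y2 + 8y3 + 5y4
  subject to:
    y1 + y3 + 2y4 >= 1
    y2 + 3y3 + y4 >= 1
    y1, y2, y3, y4 >= 0

Solving the primal: x* = (1.4, 2.2).
  primal value c^T x* = 3.6.
Solving the dual: y* = (0, 0, 0.2, 0.4).
  dual value b^T y* = 3.6.
Strong duality: c^T x* = b^T y*. Confirmed.

3.6


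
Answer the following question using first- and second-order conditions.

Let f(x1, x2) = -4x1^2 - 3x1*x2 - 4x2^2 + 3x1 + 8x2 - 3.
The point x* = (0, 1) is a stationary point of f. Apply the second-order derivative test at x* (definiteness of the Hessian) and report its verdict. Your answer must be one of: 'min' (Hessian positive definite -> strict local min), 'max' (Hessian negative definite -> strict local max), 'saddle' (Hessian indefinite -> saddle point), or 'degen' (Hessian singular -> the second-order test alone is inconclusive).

Compute the Hessian H = grad^2 f:
  H = [[-8, -3], [-3, -8]]
Verify stationarity: grad f(x*) = H x* + g = (0, 0).
Eigenvalues of H: -11, -5.
Both eigenvalues < 0, so H is negative definite -> x* is a strict local max.

max


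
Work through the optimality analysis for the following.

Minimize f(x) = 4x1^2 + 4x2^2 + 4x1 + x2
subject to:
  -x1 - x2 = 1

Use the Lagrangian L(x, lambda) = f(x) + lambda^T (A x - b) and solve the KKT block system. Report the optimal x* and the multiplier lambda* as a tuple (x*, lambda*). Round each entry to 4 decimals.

Form the Lagrangian:
  L(x, lambda) = (1/2) x^T Q x + c^T x + lambda^T (A x - b)
Stationarity (grad_x L = 0): Q x + c + A^T lambda = 0.
Primal feasibility: A x = b.

This gives the KKT block system:
  [ Q   A^T ] [ x     ]   [-c ]
  [ A    0  ] [ lambda ] = [ b ]

Solving the linear system:
  x*      = (-0.6875, -0.3125)
  lambda* = (-1.5)
  f(x*)   = -0.7812

x* = (-0.6875, -0.3125), lambda* = (-1.5)


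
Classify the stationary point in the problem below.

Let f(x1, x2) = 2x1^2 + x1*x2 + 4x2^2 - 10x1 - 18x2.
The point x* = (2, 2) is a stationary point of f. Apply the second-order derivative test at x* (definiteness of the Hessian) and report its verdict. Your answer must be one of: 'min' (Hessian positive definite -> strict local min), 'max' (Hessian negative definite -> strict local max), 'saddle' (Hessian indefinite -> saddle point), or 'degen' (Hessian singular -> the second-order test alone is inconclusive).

Compute the Hessian H = grad^2 f:
  H = [[4, 1], [1, 8]]
Verify stationarity: grad f(x*) = H x* + g = (0, 0).
Eigenvalues of H: 3.7639, 8.2361.
Both eigenvalues > 0, so H is positive definite -> x* is a strict local min.

min


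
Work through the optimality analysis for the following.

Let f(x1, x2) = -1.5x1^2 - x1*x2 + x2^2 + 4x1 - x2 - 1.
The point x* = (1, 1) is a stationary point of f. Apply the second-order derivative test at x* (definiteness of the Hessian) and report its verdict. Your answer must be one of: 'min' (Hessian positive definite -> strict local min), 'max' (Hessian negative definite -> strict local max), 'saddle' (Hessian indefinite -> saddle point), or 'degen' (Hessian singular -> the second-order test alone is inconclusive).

Compute the Hessian H = grad^2 f:
  H = [[-3, -1], [-1, 2]]
Verify stationarity: grad f(x*) = H x* + g = (0, 0).
Eigenvalues of H: -3.1926, 2.1926.
Eigenvalues have mixed signs, so H is indefinite -> x* is a saddle point.

saddle


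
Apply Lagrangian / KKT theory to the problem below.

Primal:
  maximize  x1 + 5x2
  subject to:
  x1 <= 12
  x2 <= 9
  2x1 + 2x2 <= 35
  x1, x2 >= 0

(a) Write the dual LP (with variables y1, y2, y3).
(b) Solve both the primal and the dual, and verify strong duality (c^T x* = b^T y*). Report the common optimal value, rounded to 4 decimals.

The standard primal-dual pair for 'max c^T x s.t. A x <= b, x >= 0' is:
  Dual:  min b^T y  s.t.  A^T y >= c,  y >= 0.

So the dual LP is:
  minimize  12y1 + 9y2 + 35y3
  subject to:
    y1 + 2y3 >= 1
    y2 + 2y3 >= 5
    y1, y2, y3 >= 0

Solving the primal: x* = (8.5, 9).
  primal value c^T x* = 53.5.
Solving the dual: y* = (0, 4, 0.5).
  dual value b^T y* = 53.5.
Strong duality: c^T x* = b^T y*. Confirmed.

53.5


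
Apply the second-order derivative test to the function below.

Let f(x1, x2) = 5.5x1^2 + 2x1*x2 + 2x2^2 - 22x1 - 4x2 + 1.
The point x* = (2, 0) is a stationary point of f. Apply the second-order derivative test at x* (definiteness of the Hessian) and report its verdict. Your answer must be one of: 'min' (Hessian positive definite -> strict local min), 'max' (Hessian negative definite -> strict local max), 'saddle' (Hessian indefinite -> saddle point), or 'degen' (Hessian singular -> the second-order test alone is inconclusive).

Compute the Hessian H = grad^2 f:
  H = [[11, 2], [2, 4]]
Verify stationarity: grad f(x*) = H x* + g = (0, 0).
Eigenvalues of H: 3.4689, 11.5311.
Both eigenvalues > 0, so H is positive definite -> x* is a strict local min.

min


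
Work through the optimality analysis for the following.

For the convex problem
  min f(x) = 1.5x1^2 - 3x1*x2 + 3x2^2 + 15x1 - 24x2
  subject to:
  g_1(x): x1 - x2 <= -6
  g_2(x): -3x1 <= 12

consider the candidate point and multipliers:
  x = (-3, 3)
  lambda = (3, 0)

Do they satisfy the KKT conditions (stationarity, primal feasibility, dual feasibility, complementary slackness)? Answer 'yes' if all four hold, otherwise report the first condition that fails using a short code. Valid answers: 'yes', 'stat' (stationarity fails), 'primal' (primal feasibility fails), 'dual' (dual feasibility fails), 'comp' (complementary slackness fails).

Gradient of f: grad f(x) = Q x + c = (-3, 3)
Constraint values g_i(x) = a_i^T x - b_i:
  g_1((-3, 3)) = 0
  g_2((-3, 3)) = -3
Stationarity residual: grad f(x) + sum_i lambda_i a_i = (0, 0)
  -> stationarity OK
Primal feasibility (all g_i <= 0): OK
Dual feasibility (all lambda_i >= 0): OK
Complementary slackness (lambda_i * g_i(x) = 0 for all i): OK

Verdict: yes, KKT holds.

yes


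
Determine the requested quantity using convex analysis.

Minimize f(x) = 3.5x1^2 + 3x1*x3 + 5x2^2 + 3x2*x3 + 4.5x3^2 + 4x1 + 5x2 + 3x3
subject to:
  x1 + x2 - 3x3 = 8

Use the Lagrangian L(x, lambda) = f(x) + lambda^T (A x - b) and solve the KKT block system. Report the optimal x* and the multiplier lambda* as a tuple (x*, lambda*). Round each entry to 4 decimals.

Form the Lagrangian:
  L(x, lambda) = (1/2) x^T Q x + c^T x + lambda^T (A x - b)
Stationarity (grad_x L = 0): Q x + c + A^T lambda = 0.
Primal feasibility: A x = b.

This gives the KKT block system:
  [ Q   A^T ] [ x     ]   [-c ]
  [ A    0  ] [ lambda ] = [ b ]

Solving the linear system:
  x*      = (0.9339, 0.5537, -2.1708)
  lambda* = (-4.0248)
  f(x*)   = 16.095

x* = (0.9339, 0.5537, -2.1708), lambda* = (-4.0248)


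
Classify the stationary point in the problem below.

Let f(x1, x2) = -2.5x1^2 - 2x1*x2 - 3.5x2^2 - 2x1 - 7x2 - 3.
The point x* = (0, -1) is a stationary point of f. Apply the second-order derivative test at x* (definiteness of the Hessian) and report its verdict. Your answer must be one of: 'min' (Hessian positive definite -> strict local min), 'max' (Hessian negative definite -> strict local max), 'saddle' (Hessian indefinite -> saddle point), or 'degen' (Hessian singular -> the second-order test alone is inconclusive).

Compute the Hessian H = grad^2 f:
  H = [[-5, -2], [-2, -7]]
Verify stationarity: grad f(x*) = H x* + g = (0, 0).
Eigenvalues of H: -8.2361, -3.7639.
Both eigenvalues < 0, so H is negative definite -> x* is a strict local max.

max


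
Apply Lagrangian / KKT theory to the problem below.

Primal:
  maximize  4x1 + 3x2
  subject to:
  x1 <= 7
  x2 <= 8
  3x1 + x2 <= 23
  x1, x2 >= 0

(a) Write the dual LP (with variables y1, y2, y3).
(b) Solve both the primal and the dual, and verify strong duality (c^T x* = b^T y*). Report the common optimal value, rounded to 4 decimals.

The standard primal-dual pair for 'max c^T x s.t. A x <= b, x >= 0' is:
  Dual:  min b^T y  s.t.  A^T y >= c,  y >= 0.

So the dual LP is:
  minimize  7y1 + 8y2 + 23y3
  subject to:
    y1 + 3y3 >= 4
    y2 + y3 >= 3
    y1, y2, y3 >= 0

Solving the primal: x* = (5, 8).
  primal value c^T x* = 44.
Solving the dual: y* = (0, 1.6667, 1.3333).
  dual value b^T y* = 44.
Strong duality: c^T x* = b^T y*. Confirmed.

44
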